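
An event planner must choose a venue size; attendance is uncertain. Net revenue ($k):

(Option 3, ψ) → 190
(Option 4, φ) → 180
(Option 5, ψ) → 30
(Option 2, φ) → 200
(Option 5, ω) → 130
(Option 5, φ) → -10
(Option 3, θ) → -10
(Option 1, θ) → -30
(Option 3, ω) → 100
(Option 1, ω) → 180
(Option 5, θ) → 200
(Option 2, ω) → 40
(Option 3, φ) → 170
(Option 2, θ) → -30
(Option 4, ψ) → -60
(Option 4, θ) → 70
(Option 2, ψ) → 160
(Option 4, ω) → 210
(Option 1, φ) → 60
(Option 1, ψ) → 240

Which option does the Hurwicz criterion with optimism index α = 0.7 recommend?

Option 1: 0.7·240 + 0.3·(-30) = 159
Option 2: 0.7·200 + 0.3·(-30) = 131
Option 3: 0.7·190 + 0.3·(-10) = 130
Option 4: 0.7·210 + 0.3·(-60) = 129
Option 5: 0.7·200 + 0.3·(-10) = 137
Highest Hurwicz score = 159 → Option 1.

Option 1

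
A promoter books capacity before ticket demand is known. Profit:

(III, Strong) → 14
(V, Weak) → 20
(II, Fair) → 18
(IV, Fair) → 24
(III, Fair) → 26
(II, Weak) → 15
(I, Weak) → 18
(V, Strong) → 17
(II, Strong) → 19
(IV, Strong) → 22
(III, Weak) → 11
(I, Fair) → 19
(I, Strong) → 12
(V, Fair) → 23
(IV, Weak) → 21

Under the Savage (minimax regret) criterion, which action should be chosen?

IV

Column bests: Weak=21, Fair=26, Strong=22.
I regrets: 3, 7, 10 → max 10
II regrets: 6, 8, 3 → max 8
III regrets: 10, 0, 8 → max 10
IV regrets: 0, 2, 0 → max 2
V regrets: 1, 3, 5 → max 5
Smallest max regret = 2 → IV.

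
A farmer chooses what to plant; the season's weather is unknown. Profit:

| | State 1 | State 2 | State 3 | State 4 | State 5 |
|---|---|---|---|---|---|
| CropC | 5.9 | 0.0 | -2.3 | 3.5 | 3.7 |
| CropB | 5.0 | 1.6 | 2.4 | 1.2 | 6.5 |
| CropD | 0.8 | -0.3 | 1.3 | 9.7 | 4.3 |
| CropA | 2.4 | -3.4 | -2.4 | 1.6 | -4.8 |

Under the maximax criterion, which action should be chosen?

CropD

Row maxima: CropC=5.9, CropB=6.5, CropD=9.7, CropA=2.4
Best best-case = 9.7 → CropD.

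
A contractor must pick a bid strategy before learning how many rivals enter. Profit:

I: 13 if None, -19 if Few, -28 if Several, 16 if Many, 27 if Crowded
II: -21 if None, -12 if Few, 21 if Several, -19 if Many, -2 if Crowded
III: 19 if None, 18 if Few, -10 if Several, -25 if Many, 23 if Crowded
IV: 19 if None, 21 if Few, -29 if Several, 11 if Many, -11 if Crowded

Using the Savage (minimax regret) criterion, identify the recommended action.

Column bests: None=19, Few=21, Several=21, Many=16, Crowded=27.
I regrets: 6, 40, 49, 0, 0 → max 49
II regrets: 40, 33, 0, 35, 29 → max 40
III regrets: 0, 3, 31, 41, 4 → max 41
IV regrets: 0, 0, 50, 5, 38 → max 50
Smallest max regret = 40 → II.

II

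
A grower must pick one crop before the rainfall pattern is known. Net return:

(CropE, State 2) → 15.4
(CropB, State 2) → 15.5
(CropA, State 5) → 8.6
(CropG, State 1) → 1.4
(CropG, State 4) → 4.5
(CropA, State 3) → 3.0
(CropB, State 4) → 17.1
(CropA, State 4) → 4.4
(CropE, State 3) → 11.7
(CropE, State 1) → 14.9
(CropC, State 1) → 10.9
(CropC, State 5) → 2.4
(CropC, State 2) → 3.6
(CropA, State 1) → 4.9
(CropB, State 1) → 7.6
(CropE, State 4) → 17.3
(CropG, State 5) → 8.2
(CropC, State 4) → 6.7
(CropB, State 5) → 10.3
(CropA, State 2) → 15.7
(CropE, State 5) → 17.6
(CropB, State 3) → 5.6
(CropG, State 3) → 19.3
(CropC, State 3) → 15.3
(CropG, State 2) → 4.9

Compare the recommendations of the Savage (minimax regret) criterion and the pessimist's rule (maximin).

Column bests: State 1=14.9, State 2=15.7, State 3=19.3, State 4=17.3, State 5=17.6.
CropC regrets: 4.0, 12.1, 4.0, 10.6, 15.2 → max 15.2
CropE regrets: 0.0, 0.3, 7.6, 0.0, 0.0 → max 7.6
CropA regrets: 10.0, 0.0, 16.3, 12.9, 9.0 → max 16.3
CropG regrets: 13.5, 10.8, 0.0, 12.8, 9.4 → max 13.5
CropB regrets: 7.3, 0.2, 13.7, 0.2, 7.3 → max 13.7
Smallest max regret = 7.6 → CropE.
Row minima: CropC=2.4, CropE=11.7, CropA=3.0, CropG=1.4, CropB=5.6
Best worst-case = 11.7 → CropE.

minimax regret → CropE; maximin → CropE (agree)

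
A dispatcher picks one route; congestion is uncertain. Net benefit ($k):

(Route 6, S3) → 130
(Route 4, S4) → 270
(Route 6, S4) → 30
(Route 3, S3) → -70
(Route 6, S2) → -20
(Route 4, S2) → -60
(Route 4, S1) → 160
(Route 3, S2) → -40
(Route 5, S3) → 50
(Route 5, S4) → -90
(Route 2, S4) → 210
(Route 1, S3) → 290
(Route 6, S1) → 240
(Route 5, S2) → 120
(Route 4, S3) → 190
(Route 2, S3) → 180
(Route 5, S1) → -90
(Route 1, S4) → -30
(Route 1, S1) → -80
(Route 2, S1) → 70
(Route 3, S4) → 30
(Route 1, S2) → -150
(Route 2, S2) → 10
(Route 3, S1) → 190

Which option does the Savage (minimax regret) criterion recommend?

Route 2

Column bests: S1=240, S2=120, S3=290, S4=270.
Route 1 regrets: 320, 270, 0, 300 → max 320
Route 2 regrets: 170, 110, 110, 60 → max 170
Route 3 regrets: 50, 160, 360, 240 → max 360
Route 4 regrets: 80, 180, 100, 0 → max 180
Route 5 regrets: 330, 0, 240, 360 → max 360
Route 6 regrets: 0, 140, 160, 240 → max 240
Smallest max regret = 170 → Route 2.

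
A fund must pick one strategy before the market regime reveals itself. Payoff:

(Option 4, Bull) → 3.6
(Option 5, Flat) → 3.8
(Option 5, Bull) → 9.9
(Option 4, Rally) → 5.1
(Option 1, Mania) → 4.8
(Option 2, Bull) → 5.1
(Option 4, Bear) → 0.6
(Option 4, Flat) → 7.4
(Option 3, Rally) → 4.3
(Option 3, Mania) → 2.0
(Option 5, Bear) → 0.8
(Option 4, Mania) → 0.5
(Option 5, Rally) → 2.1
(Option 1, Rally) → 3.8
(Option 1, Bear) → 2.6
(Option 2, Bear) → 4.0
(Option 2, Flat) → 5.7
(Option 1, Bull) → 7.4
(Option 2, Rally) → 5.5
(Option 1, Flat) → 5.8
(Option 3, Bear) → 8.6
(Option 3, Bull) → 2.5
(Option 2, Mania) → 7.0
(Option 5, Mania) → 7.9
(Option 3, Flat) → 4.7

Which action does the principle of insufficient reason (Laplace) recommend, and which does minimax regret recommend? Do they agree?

Row averages: Option 1=4.88, Option 2=5.46, Option 3=4.42, Option 4=3.44, Option 5=4.9
Highest average = 5.46 → Option 2.
Column bests: Bear=8.6, Flat=7.4, Bull=9.9, Rally=5.5, Mania=7.9.
Option 1 regrets: 6.0, 1.6, 2.5, 1.7, 3.1 → max 6.0
Option 2 regrets: 4.6, 1.7, 4.8, 0.0, 0.9 → max 4.8
Option 3 regrets: 0.0, 2.7, 7.4, 1.2, 5.9 → max 7.4
Option 4 regrets: 8.0, 0.0, 6.3, 0.4, 7.4 → max 8.0
Option 5 regrets: 7.8, 3.6, 0.0, 3.4, 0.0 → max 7.8
Smallest max regret = 4.8 → Option 2.

laplace → Option 2; minimax regret → Option 2 (agree)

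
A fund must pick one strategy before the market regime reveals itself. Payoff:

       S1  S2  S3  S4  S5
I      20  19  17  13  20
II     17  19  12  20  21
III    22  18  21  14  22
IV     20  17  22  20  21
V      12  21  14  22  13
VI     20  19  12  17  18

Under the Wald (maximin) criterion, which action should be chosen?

Row minima: I=13, II=12, III=14, IV=17, V=12, VI=12
Best worst-case = 17 → IV.

IV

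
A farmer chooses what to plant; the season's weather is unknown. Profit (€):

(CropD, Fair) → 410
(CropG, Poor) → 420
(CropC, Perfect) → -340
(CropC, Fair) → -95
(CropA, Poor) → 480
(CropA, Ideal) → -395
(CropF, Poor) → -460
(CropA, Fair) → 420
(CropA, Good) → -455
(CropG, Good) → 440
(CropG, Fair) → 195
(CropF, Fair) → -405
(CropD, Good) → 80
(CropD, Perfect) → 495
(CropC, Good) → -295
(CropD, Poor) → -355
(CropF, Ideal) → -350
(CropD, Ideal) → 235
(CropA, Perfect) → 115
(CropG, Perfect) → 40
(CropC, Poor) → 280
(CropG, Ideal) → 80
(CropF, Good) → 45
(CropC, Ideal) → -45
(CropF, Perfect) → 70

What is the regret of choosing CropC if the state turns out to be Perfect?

Best payoff under Perfect is 495.
Regret = 495 − (-340) = 835.

835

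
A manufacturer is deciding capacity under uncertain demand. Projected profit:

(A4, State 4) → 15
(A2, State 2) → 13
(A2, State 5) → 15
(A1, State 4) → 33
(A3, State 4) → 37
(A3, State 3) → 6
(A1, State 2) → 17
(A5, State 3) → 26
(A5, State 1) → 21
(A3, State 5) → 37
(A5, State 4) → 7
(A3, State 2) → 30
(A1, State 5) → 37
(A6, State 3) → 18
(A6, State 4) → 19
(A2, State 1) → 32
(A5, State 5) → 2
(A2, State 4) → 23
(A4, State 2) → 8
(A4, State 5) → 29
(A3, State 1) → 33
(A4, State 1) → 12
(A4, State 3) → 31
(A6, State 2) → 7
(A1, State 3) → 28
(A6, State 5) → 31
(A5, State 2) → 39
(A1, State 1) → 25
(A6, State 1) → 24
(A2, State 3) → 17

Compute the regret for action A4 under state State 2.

31

Best payoff under State 2 is 39.
Regret = 39 − 8 = 31.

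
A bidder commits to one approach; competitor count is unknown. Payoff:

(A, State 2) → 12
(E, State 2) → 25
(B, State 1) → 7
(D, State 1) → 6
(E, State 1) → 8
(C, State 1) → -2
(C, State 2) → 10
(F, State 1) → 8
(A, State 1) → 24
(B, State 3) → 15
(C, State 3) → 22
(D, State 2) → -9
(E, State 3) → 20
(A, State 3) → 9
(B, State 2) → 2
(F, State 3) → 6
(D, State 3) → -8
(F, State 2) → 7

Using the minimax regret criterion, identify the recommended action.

A

Column bests: State 1=24, State 2=25, State 3=22.
A regrets: 0, 13, 13 → max 13
B regrets: 17, 23, 7 → max 23
C regrets: 26, 15, 0 → max 26
D regrets: 18, 34, 30 → max 34
E regrets: 16, 0, 2 → max 16
F regrets: 16, 18, 16 → max 18
Smallest max regret = 13 → A.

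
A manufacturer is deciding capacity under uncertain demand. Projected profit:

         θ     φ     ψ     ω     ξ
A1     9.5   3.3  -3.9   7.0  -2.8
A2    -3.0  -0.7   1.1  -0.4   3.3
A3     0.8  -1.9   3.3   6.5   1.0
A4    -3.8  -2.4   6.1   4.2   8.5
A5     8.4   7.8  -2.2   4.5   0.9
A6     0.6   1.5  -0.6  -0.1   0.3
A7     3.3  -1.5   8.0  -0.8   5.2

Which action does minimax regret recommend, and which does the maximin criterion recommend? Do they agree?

minimax regret → A6; maximin → A6 (agree)

Column bests: θ=9.5, φ=7.8, ψ=8.0, ω=7.0, ξ=8.5.
A1 regrets: 0.0, 4.5, 11.9, 0.0, 11.3 → max 11.9
A2 regrets: 12.5, 8.5, 6.9, 7.4, 5.2 → max 12.5
A3 regrets: 8.7, 9.7, 4.7, 0.5, 7.5 → max 9.7
A4 regrets: 13.3, 10.2, 1.9, 2.8, 0.0 → max 13.3
A5 regrets: 1.1, 0.0, 10.2, 2.5, 7.6 → max 10.2
A6 regrets: 8.9, 6.3, 8.6, 7.1, 8.2 → max 8.9
A7 regrets: 6.2, 9.3, 0.0, 7.8, 3.3 → max 9.3
Smallest max regret = 8.9 → A6.
Row minima: A1=-3.9, A2=-3.0, A3=-1.9, A4=-3.8, A5=-2.2, A6=-0.6, A7=-1.5
Best worst-case = -0.6 → A6.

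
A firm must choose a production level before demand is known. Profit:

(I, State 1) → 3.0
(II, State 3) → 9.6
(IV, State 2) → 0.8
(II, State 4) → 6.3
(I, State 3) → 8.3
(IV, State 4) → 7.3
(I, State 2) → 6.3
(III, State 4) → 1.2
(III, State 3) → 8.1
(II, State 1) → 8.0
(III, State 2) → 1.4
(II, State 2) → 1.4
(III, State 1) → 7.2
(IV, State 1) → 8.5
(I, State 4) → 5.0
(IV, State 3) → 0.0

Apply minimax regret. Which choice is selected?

II

Column bests: State 1=8.5, State 2=6.3, State 3=9.6, State 4=7.3.
I regrets: 5.5, 0.0, 1.3, 2.3 → max 5.5
II regrets: 0.5, 4.9, 0.0, 1.0 → max 4.9
III regrets: 1.3, 4.9, 1.5, 6.1 → max 6.1
IV regrets: 0.0, 5.5, 9.6, 0.0 → max 9.6
Smallest max regret = 4.9 → II.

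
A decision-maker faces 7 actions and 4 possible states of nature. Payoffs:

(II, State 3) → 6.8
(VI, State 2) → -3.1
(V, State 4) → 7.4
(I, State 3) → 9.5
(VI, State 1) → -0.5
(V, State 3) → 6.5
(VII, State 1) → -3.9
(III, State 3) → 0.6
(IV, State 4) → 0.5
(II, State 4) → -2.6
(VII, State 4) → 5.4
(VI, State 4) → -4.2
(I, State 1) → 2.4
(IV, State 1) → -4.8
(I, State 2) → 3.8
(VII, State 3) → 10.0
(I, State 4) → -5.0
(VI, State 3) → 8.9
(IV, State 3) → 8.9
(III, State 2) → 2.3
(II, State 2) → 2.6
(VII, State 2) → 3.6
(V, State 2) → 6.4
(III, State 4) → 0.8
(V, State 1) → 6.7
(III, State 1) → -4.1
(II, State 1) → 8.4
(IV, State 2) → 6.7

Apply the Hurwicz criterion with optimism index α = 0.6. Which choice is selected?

I: 0.6·9.5 + 0.4·(-5.0) = 3.7
II: 0.6·8.4 + 0.4·(-2.6) = 4
III: 0.6·2.3 + 0.4·(-4.1) = -0.26
IV: 0.6·8.9 + 0.4·(-4.8) = 3.42
V: 0.6·7.4 + 0.4·6.4 = 7
VI: 0.6·8.9 + 0.4·(-4.2) = 3.66
VII: 0.6·10.0 + 0.4·(-3.9) = 4.44
Highest Hurwicz score = 7 → V.

V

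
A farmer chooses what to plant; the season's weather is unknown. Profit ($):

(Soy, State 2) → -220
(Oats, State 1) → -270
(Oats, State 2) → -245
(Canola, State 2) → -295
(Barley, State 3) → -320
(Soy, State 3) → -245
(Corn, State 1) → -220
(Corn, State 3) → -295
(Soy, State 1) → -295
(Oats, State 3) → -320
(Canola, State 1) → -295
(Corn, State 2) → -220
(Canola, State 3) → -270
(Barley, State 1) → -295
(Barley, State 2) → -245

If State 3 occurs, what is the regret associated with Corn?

Best payoff under State 3 is -245.
Regret = -245 − (-295) = 50.

50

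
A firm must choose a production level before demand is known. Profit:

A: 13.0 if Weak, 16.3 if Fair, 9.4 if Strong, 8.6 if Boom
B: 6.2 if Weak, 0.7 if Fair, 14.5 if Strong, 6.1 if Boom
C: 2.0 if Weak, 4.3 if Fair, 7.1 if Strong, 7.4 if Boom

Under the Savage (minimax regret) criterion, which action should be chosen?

A

Column bests: Weak=13.0, Fair=16.3, Strong=14.5, Boom=8.6.
A regrets: 0.0, 0.0, 5.1, 0.0 → max 5.1
B regrets: 6.8, 15.6, 0.0, 2.5 → max 15.6
C regrets: 11.0, 12.0, 7.4, 1.2 → max 12.0
Smallest max regret = 5.1 → A.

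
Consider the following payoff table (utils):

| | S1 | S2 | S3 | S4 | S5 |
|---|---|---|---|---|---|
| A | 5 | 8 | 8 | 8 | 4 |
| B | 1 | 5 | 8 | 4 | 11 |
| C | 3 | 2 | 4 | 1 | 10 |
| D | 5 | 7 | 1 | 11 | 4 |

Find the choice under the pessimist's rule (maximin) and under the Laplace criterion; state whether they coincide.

maximin → A; laplace → A (agree)

Row minima: A=4, B=1, C=1, D=1
Best worst-case = 4 → A.
Row averages: A=6.6, B=5.8, C=4, D=5.6
Highest average = 6.6 → A.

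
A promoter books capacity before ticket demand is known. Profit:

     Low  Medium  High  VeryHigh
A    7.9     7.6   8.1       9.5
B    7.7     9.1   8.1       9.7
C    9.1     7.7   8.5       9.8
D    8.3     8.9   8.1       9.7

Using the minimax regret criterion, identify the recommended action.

Column bests: Low=9.1, Medium=9.1, High=8.5, VeryHigh=9.8.
A regrets: 1.2, 1.5, 0.4, 0.3 → max 1.5
B regrets: 1.4, 0.0, 0.4, 0.1 → max 1.4
C regrets: 0.0, 1.4, 0.0, 0.0 → max 1.4
D regrets: 0.8, 0.2, 0.4, 0.1 → max 0.8
Smallest max regret = 0.8 → D.

D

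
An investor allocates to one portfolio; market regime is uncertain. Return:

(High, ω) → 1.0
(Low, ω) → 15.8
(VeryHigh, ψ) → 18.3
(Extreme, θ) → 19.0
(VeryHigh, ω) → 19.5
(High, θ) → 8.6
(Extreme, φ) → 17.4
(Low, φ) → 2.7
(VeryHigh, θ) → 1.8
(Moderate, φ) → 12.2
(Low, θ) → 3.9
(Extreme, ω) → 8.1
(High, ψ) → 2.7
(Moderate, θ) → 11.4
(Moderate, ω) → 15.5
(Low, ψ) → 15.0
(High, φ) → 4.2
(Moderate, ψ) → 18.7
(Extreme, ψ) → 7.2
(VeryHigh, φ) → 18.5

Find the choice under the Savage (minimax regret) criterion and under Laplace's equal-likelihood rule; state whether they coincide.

Column bests: θ=19.0, φ=18.5, ψ=18.7, ω=19.5.
Low regrets: 15.1, 15.8, 3.7, 3.7 → max 15.8
Moderate regrets: 7.6, 6.3, 0.0, 4.0 → max 7.6
High regrets: 10.4, 14.3, 16.0, 18.5 → max 18.5
VeryHigh regrets: 17.2, 0.0, 0.4, 0.0 → max 17.2
Extreme regrets: 0.0, 1.1, 11.5, 11.4 → max 11.5
Smallest max regret = 7.6 → Moderate.
Row averages: Low=9.35, Moderate=14.45, High=4.125, VeryHigh=14.525, Extreme=12.925
Highest average = 14.525 → VeryHigh.

minimax regret → Moderate; laplace → VeryHigh (disagree)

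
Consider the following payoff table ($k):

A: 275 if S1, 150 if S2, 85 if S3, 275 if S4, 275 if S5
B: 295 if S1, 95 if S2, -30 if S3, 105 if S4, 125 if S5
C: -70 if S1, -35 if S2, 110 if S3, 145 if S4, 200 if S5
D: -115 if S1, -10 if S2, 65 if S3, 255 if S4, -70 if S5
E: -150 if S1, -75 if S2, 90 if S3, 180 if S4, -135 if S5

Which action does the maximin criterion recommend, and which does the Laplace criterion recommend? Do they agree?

Row minima: A=85, B=-30, C=-70, D=-115, E=-150
Best worst-case = 85 → A.
Row averages: A=212, B=118, C=70, D=25, E=-18
Highest average = 212 → A.

maximin → A; laplace → A (agree)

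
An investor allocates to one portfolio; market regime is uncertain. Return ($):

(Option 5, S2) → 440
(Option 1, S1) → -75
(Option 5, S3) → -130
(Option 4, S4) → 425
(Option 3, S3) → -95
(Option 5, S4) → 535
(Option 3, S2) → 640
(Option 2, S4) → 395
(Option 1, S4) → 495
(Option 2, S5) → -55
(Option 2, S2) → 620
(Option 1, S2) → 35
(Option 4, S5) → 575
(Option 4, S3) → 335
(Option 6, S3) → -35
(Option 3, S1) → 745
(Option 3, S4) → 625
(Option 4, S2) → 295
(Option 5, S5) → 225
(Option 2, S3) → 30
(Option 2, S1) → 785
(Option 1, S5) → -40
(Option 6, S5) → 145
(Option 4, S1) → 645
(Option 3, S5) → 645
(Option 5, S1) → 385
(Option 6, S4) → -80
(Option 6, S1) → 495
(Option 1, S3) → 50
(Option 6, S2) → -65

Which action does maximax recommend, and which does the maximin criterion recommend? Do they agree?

maximax → Option 2; maximin → Option 4 (disagree)

Row maxima: Option 1=495, Option 2=785, Option 3=745, Option 4=645, Option 5=535, Option 6=495
Best best-case = 785 → Option 2.
Row minima: Option 1=-75, Option 2=-55, Option 3=-95, Option 4=295, Option 5=-130, Option 6=-80
Best worst-case = 295 → Option 4.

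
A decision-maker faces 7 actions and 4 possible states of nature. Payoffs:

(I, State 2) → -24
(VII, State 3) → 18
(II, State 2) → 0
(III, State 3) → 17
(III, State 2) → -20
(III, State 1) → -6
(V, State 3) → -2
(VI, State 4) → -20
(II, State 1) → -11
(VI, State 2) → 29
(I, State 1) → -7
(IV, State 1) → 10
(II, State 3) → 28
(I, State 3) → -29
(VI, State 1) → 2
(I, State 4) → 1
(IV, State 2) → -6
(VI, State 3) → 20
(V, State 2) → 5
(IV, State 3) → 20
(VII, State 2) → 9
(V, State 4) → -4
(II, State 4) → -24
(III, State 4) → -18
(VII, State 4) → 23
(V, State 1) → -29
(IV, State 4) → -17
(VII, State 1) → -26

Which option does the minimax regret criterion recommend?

Column bests: State 1=10, State 2=29, State 3=28, State 4=23.
I regrets: 17, 53, 57, 22 → max 57
II regrets: 21, 29, 0, 47 → max 47
III regrets: 16, 49, 11, 41 → max 49
IV regrets: 0, 35, 8, 40 → max 40
V regrets: 39, 24, 30, 27 → max 39
VI regrets: 8, 0, 8, 43 → max 43
VII regrets: 36, 20, 10, 0 → max 36
Smallest max regret = 36 → VII.

VII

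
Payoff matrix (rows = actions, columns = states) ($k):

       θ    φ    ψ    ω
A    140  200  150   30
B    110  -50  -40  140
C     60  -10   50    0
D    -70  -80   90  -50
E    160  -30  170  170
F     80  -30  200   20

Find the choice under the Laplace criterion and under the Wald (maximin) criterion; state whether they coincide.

Row averages: A=130, B=40, C=25, D=-27.5, E=117.5, F=67.5
Highest average = 130 → A.
Row minima: A=30, B=-50, C=-10, D=-80, E=-30, F=-30
Best worst-case = 30 → A.

laplace → A; maximin → A (agree)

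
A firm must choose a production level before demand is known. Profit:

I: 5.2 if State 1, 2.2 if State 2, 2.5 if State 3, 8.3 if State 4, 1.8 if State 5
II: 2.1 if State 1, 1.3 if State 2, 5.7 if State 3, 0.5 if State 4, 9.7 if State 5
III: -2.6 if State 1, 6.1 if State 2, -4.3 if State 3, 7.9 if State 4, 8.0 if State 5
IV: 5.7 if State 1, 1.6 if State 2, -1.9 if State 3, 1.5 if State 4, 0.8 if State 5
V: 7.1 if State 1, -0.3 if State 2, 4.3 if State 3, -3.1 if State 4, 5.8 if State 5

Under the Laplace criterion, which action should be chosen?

I

Row averages: I=4, II=3.86, III=3.02, IV=1.54, V=2.76
Highest average = 4 → I.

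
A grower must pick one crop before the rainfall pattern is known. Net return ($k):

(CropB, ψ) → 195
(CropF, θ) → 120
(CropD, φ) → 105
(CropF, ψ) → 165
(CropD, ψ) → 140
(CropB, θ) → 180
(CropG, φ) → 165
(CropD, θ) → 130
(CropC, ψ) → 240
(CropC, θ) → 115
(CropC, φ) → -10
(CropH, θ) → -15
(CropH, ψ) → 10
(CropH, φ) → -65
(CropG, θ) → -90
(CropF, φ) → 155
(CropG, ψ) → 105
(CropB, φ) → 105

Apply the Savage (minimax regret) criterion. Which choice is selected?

CropB

Column bests: θ=180, φ=165, ψ=240.
CropC regrets: 65, 175, 0 → max 175
CropF regrets: 60, 10, 75 → max 75
CropH regrets: 195, 230, 230 → max 230
CropG regrets: 270, 0, 135 → max 270
CropD regrets: 50, 60, 100 → max 100
CropB regrets: 0, 60, 45 → max 60
Smallest max regret = 60 → CropB.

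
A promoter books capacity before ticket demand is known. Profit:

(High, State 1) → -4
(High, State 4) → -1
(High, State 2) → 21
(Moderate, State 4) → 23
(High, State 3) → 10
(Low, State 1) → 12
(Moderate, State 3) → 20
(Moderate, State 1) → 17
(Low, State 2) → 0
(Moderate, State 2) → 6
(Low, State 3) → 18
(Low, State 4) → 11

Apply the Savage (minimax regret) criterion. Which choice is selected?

Moderate

Column bests: State 1=17, State 2=21, State 3=20, State 4=23.
Low regrets: 5, 21, 2, 12 → max 21
Moderate regrets: 0, 15, 0, 0 → max 15
High regrets: 21, 0, 10, 24 → max 24
Smallest max regret = 15 → Moderate.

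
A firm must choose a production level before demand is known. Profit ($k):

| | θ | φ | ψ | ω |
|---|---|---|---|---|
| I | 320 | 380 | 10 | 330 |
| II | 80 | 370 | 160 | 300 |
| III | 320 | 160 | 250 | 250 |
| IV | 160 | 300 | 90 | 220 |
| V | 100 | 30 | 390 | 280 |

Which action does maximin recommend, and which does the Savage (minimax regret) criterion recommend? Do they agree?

Row minima: I=10, II=80, III=160, IV=90, V=30
Best worst-case = 160 → III.
Column bests: θ=320, φ=380, ψ=390, ω=330.
I regrets: 0, 0, 380, 0 → max 380
II regrets: 240, 10, 230, 30 → max 240
III regrets: 0, 220, 140, 80 → max 220
IV regrets: 160, 80, 300, 110 → max 300
V regrets: 220, 350, 0, 50 → max 350
Smallest max regret = 220 → III.

maximin → III; minimax regret → III (agree)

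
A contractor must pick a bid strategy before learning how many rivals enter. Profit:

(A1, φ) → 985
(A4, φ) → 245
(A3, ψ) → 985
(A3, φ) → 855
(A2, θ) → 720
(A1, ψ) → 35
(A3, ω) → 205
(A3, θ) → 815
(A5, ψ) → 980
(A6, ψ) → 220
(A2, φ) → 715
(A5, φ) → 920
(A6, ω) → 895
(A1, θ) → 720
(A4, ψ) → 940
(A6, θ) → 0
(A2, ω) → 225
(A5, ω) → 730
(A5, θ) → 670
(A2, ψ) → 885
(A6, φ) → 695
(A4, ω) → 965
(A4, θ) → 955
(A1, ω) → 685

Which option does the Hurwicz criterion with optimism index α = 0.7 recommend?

A5

A1: 0.7·985 + 0.3·35 = 700
A2: 0.7·885 + 0.3·225 = 687
A3: 0.7·985 + 0.3·205 = 751
A4: 0.7·965 + 0.3·245 = 749
A5: 0.7·980 + 0.3·670 = 887
A6: 0.7·895 + 0.3·0 = 626.5
Highest Hurwicz score = 887 → A5.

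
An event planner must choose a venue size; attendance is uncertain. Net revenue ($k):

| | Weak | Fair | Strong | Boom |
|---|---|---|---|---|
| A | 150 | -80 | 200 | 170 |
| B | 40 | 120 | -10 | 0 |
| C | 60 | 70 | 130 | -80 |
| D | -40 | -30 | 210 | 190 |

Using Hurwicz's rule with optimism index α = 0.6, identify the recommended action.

D

A: 0.6·200 + 0.4·(-80) = 88
B: 0.6·120 + 0.4·(-10) = 68
C: 0.6·130 + 0.4·(-80) = 46
D: 0.6·210 + 0.4·(-40) = 110
Highest Hurwicz score = 110 → D.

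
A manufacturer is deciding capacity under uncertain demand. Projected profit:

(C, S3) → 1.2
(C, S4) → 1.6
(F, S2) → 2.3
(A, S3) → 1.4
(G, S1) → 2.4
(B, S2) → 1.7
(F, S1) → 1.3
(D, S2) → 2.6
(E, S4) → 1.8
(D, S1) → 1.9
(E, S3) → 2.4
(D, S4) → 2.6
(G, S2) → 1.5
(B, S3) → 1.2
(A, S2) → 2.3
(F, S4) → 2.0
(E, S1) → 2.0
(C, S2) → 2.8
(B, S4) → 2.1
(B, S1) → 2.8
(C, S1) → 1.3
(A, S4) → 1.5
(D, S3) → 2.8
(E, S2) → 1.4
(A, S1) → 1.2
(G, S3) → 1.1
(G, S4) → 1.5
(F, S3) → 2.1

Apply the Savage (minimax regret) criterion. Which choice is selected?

D

Column bests: S1=2.8, S2=2.8, S3=2.8, S4=2.6.
A regrets: 1.6, 0.5, 1.4, 1.1 → max 1.6
B regrets: 0.0, 1.1, 1.6, 0.5 → max 1.6
C regrets: 1.5, 0.0, 1.6, 1.0 → max 1.6
D regrets: 0.9, 0.2, 0.0, 0.0 → max 0.9
E regrets: 0.8, 1.4, 0.4, 0.8 → max 1.4
F regrets: 1.5, 0.5, 0.7, 0.6 → max 1.5
G regrets: 0.4, 1.3, 1.7, 1.1 → max 1.7
Smallest max regret = 0.9 → D.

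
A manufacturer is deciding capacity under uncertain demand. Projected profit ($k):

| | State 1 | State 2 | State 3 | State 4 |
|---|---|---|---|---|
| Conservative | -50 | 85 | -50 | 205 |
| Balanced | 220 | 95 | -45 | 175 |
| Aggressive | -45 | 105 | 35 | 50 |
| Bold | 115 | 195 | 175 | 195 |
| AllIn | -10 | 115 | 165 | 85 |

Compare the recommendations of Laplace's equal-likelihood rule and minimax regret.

laplace → Bold; minimax regret → Bold (agree)

Row averages: Conservative=47.5, Balanced=111.25, Aggressive=36.25, Bold=170, AllIn=88.75
Highest average = 170 → Bold.
Column bests: State 1=220, State 2=195, State 3=175, State 4=205.
Conservative regrets: 270, 110, 225, 0 → max 270
Balanced regrets: 0, 100, 220, 30 → max 220
Aggressive regrets: 265, 90, 140, 155 → max 265
Bold regrets: 105, 0, 0, 10 → max 105
AllIn regrets: 230, 80, 10, 120 → max 230
Smallest max regret = 105 → Bold.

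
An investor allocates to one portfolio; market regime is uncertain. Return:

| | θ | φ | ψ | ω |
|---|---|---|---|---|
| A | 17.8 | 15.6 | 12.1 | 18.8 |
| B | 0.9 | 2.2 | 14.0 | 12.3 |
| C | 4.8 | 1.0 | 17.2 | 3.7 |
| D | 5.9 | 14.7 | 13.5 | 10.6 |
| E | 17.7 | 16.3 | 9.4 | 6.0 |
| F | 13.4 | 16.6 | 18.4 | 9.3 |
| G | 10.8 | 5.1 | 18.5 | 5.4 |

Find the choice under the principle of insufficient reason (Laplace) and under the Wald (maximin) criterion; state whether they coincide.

laplace → A; maximin → A (agree)

Row averages: A=16.075, B=7.35, C=6.675, D=11.175, E=12.35, F=14.425, G=9.95
Highest average = 16.075 → A.
Row minima: A=12.1, B=0.9, C=1.0, D=5.9, E=6.0, F=9.3, G=5.1
Best worst-case = 12.1 → A.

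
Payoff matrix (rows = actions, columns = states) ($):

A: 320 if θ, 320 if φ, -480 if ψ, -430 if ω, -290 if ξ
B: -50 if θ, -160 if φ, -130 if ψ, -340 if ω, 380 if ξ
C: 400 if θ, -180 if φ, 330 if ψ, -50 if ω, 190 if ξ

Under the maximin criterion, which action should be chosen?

Row minima: A=-480, B=-340, C=-180
Best worst-case = -180 → C.

C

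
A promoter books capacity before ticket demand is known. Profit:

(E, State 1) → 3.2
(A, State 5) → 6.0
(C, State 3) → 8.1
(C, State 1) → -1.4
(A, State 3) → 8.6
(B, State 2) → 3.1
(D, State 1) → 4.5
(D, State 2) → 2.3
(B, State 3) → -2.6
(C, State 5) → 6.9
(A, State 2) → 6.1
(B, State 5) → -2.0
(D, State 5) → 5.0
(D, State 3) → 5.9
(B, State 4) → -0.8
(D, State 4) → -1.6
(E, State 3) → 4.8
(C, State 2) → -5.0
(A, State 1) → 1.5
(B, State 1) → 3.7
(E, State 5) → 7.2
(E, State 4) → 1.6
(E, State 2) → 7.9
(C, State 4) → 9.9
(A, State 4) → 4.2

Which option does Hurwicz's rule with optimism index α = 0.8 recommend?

A: 0.8·8.6 + 0.2·1.5 = 7.18
B: 0.8·3.7 + 0.2·(-2.6) = 2.44
C: 0.8·9.9 + 0.2·(-5.0) = 6.92
D: 0.8·5.9 + 0.2·(-1.6) = 4.4
E: 0.8·7.9 + 0.2·1.6 = 6.64
Highest Hurwicz score = 7.18 → A.

A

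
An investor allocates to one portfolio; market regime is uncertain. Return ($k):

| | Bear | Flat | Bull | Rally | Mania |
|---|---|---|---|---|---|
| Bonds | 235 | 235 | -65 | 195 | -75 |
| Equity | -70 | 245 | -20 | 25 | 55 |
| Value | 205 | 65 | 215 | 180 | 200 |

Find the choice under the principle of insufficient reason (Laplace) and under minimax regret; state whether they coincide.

Row averages: Bonds=105, Equity=47, Value=173
Highest average = 173 → Value.
Column bests: Bear=235, Flat=245, Bull=215, Rally=195, Mania=200.
Bonds regrets: 0, 10, 280, 0, 275 → max 280
Equity regrets: 305, 0, 235, 170, 145 → max 305
Value regrets: 30, 180, 0, 15, 0 → max 180
Smallest max regret = 180 → Value.

laplace → Value; minimax regret → Value (agree)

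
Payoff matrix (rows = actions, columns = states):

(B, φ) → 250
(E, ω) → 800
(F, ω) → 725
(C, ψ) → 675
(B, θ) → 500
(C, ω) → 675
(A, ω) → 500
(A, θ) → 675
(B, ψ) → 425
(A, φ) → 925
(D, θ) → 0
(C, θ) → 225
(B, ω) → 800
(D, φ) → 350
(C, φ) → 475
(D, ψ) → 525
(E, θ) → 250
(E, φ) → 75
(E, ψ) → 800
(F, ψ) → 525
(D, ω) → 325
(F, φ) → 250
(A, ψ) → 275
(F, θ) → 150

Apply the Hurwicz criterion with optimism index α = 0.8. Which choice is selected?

A

A: 0.8·925 + 0.2·275 = 795
B: 0.8·800 + 0.2·250 = 690
C: 0.8·675 + 0.2·225 = 585
D: 0.8·525 + 0.2·0 = 420
E: 0.8·800 + 0.2·75 = 655
F: 0.8·725 + 0.2·150 = 610
Highest Hurwicz score = 795 → A.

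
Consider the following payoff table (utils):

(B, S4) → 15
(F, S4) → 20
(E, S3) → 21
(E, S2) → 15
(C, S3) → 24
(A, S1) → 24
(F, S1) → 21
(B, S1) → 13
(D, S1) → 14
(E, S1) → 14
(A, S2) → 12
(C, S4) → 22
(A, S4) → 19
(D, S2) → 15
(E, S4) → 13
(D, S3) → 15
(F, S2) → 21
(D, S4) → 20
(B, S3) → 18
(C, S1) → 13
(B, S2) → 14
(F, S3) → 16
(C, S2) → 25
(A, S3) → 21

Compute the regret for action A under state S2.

13

Best payoff under S2 is 25.
Regret = 25 − 12 = 13.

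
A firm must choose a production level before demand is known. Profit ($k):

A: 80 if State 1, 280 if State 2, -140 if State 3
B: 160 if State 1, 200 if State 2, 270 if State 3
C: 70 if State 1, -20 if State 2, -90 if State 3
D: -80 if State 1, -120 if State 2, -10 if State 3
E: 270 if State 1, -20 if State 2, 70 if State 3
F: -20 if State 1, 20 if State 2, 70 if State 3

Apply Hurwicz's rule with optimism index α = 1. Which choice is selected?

A

A: 1·280 + 0·(-140) = 280
B: 1·270 + 0·160 = 270
C: 1·70 + 0·(-90) = 70
D: 1·(-10) + 0·(-120) = -10
E: 1·270 + 0·(-20) = 270
F: 1·70 + 0·(-20) = 70
Highest Hurwicz score = 280 → A.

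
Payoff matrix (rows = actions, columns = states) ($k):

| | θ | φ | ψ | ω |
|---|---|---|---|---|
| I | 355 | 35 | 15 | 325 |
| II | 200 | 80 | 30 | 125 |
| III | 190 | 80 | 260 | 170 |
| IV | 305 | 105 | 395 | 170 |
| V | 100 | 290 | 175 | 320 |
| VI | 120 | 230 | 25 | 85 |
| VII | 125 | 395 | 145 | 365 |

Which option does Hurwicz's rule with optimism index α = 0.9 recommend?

I: 0.9·355 + 0.1·15 = 321
II: 0.9·200 + 0.1·30 = 183
III: 0.9·260 + 0.1·80 = 242
IV: 0.9·395 + 0.1·105 = 366
V: 0.9·320 + 0.1·100 = 298
VI: 0.9·230 + 0.1·25 = 209.5
VII: 0.9·395 + 0.1·125 = 368
Highest Hurwicz score = 368 → VII.

VII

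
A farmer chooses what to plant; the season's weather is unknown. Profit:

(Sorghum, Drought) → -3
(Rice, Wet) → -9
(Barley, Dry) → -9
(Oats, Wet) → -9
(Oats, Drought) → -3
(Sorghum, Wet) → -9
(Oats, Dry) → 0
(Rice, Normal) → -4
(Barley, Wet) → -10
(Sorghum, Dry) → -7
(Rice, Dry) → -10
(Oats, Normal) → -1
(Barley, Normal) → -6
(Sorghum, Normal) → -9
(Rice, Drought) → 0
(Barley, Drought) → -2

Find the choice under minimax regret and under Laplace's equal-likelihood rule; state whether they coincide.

minimax regret → Oats; laplace → Oats (agree)

Column bests: Drought=0, Dry=0, Normal=-1, Wet=-9.
Oats regrets: 3, 0, 0, 0 → max 3
Barley regrets: 2, 9, 5, 1 → max 9
Rice regrets: 0, 10, 3, 0 → max 10
Sorghum regrets: 3, 7, 8, 0 → max 8
Smallest max regret = 3 → Oats.
Row averages: Oats=-3.25, Barley=-6.75, Rice=-5.75, Sorghum=-7
Highest average = -3.25 → Oats.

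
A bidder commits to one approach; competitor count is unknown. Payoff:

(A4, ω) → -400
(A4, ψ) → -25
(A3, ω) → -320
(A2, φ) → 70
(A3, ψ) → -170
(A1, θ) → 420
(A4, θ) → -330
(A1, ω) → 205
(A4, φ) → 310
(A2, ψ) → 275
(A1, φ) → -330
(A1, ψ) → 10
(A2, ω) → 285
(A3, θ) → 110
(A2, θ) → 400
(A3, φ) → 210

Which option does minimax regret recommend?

Column bests: θ=420, φ=310, ψ=275, ω=285.
A1 regrets: 0, 640, 265, 80 → max 640
A2 regrets: 20, 240, 0, 0 → max 240
A3 regrets: 310, 100, 445, 605 → max 605
A4 regrets: 750, 0, 300, 685 → max 750
Smallest max regret = 240 → A2.

A2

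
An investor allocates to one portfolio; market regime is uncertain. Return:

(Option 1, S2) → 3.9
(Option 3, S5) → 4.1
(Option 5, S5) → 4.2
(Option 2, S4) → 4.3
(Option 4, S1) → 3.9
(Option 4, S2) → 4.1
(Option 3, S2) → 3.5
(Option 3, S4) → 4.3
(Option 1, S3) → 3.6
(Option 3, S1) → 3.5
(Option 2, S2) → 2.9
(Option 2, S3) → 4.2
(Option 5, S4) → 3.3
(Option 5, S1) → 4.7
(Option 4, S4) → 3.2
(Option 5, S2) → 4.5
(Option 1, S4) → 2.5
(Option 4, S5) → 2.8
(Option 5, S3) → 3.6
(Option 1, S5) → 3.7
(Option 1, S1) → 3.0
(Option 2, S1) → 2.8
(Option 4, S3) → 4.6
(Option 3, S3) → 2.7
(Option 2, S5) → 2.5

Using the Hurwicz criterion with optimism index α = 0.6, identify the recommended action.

Option 1: 0.6·3.9 + 0.4·2.5 = 3.34
Option 2: 0.6·4.3 + 0.4·2.5 = 3.58
Option 3: 0.6·4.3 + 0.4·2.7 = 3.66
Option 4: 0.6·4.6 + 0.4·2.8 = 3.88
Option 5: 0.6·4.7 + 0.4·3.3 = 4.14
Highest Hurwicz score = 4.14 → Option 5.

Option 5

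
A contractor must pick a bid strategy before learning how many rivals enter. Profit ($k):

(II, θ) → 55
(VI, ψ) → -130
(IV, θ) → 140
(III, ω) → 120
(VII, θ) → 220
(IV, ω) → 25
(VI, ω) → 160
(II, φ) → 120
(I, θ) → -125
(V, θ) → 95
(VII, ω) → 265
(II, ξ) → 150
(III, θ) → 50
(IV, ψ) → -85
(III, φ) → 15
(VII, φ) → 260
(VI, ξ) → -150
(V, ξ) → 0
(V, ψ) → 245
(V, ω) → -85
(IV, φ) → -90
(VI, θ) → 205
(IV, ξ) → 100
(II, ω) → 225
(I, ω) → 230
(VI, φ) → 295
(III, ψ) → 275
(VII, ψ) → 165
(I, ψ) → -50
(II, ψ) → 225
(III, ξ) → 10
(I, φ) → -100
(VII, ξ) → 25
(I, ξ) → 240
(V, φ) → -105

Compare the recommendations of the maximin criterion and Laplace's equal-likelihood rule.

maximin → II; laplace → VII (disagree)

Row minima: I=-125, II=55, III=10, IV=-90, V=-105, VI=-150, VII=25
Best worst-case = 55 → II.
Row averages: I=39, II=155, III=94, IV=18, V=30, VI=76, VII=187
Highest average = 187 → VII.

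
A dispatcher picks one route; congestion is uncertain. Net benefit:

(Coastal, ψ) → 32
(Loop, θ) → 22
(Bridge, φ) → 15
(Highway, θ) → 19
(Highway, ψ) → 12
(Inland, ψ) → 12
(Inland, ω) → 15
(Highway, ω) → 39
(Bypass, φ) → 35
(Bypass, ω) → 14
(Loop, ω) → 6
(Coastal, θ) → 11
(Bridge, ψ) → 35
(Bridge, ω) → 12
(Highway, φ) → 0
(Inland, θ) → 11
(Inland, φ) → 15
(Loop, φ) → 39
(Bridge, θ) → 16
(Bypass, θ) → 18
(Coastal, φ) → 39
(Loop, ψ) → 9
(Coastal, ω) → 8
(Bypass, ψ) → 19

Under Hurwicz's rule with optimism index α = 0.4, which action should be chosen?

Bypass

Bridge: 0.4·35 + 0.6·12 = 21.2
Highway: 0.4·39 + 0.6·0 = 15.6
Coastal: 0.4·39 + 0.6·8 = 20.4
Bypass: 0.4·35 + 0.6·14 = 22.4
Loop: 0.4·39 + 0.6·6 = 19.2
Inland: 0.4·15 + 0.6·11 = 12.6
Highest Hurwicz score = 22.4 → Bypass.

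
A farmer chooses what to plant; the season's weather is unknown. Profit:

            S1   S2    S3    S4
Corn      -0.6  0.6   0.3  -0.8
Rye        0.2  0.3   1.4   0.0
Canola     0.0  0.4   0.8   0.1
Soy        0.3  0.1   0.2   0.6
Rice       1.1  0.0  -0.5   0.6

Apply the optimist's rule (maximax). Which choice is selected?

Row maxima: Corn=0.6, Rye=1.4, Canola=0.8, Soy=0.6, Rice=1.1
Best best-case = 1.4 → Rye.

Rye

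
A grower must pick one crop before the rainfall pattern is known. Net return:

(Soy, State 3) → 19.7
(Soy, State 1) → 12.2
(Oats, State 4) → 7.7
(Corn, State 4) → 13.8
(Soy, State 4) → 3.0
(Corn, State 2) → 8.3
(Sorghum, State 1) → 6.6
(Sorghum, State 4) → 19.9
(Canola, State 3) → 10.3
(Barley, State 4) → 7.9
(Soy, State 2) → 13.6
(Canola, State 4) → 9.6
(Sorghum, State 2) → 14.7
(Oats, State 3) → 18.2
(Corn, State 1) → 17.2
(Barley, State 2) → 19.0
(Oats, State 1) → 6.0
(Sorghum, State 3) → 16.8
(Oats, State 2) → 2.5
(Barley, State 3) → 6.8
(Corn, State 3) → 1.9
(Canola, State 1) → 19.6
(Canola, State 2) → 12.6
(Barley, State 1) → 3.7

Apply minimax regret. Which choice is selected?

Column bests: State 1=19.6, State 2=19.0, State 3=19.7, State 4=19.9.
Oats regrets: 13.6, 16.5, 1.5, 12.2 → max 16.5
Soy regrets: 7.4, 5.4, 0.0, 16.9 → max 16.9
Corn regrets: 2.4, 10.7, 17.8, 6.1 → max 17.8
Sorghum regrets: 13.0, 4.3, 2.9, 0.0 → max 13.0
Barley regrets: 15.9, 0.0, 12.9, 12.0 → max 15.9
Canola regrets: 0.0, 6.4, 9.4, 10.3 → max 10.3
Smallest max regret = 10.3 → Canola.

Canola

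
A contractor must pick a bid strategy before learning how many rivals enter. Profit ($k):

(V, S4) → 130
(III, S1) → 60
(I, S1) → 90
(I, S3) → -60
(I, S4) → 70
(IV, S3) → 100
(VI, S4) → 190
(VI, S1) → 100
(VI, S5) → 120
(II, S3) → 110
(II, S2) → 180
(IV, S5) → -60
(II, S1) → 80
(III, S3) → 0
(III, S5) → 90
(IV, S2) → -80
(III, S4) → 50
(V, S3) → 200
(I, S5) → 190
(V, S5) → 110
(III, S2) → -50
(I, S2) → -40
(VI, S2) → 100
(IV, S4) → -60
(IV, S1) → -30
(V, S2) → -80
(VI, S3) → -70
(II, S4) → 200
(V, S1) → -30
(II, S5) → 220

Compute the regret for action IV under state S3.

Best payoff under S3 is 200.
Regret = 200 − 100 = 100.

100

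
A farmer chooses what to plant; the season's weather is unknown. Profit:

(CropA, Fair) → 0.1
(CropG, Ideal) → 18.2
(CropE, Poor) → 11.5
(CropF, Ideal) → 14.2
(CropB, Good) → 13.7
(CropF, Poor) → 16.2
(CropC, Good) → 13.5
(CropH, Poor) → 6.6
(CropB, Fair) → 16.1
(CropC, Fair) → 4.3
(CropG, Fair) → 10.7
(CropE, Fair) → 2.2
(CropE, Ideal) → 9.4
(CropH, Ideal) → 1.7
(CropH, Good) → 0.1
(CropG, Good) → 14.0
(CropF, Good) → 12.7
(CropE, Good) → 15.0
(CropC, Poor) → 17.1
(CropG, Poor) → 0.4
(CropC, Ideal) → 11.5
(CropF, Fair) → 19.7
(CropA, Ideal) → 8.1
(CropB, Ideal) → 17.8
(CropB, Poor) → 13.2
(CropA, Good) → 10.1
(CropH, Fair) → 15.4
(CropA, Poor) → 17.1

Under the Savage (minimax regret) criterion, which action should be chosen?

CropB

Column bests: Poor=17.1, Fair=19.7, Good=15.0, Ideal=18.2.
CropG regrets: 16.7, 9.0, 1.0, 0.0 → max 16.7
CropH regrets: 10.5, 4.3, 14.9, 16.5 → max 16.5
CropA regrets: 0.0, 19.6, 4.9, 10.1 → max 19.6
CropF regrets: 0.9, 0.0, 2.3, 4.0 → max 4.0
CropE regrets: 5.6, 17.5, 0.0, 8.8 → max 17.5
CropC regrets: 0.0, 15.4, 1.5, 6.7 → max 15.4
CropB regrets: 3.9, 3.6, 1.3, 0.4 → max 3.9
Smallest max regret = 3.9 → CropB.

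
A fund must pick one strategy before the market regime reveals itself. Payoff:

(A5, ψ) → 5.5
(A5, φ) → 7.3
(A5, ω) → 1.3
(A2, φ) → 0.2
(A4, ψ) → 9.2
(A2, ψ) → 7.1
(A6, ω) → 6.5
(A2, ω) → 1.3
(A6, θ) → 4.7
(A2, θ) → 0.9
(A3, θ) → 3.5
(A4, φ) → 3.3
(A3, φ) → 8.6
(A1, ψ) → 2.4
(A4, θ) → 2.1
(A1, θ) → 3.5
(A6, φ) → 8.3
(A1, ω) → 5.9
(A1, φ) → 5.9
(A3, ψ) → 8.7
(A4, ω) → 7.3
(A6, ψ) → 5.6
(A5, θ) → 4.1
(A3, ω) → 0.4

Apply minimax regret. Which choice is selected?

A6

Column bests: θ=4.7, φ=8.6, ψ=9.2, ω=7.3.
A1 regrets: 1.2, 2.7, 6.8, 1.4 → max 6.8
A2 regrets: 3.8, 8.4, 2.1, 6.0 → max 8.4
A3 regrets: 1.2, 0.0, 0.5, 6.9 → max 6.9
A4 regrets: 2.6, 5.3, 0.0, 0.0 → max 5.3
A5 regrets: 0.6, 1.3, 3.7, 6.0 → max 6.0
A6 regrets: 0.0, 0.3, 3.6, 0.8 → max 3.6
Smallest max regret = 3.6 → A6.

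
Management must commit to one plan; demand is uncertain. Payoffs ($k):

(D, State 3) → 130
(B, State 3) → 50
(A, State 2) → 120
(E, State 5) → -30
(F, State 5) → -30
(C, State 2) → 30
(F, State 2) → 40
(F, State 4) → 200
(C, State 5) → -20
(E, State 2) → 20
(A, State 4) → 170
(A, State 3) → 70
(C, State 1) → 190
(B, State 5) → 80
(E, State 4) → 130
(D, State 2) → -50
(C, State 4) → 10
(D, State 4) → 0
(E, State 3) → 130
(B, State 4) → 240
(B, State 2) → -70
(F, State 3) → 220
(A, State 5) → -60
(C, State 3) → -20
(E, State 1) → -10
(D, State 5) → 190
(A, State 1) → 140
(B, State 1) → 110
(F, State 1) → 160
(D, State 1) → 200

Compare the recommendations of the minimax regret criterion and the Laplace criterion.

minimax regret → B; laplace → F (disagree)

Column bests: State 1=200, State 2=120, State 3=220, State 4=240, State 5=190.
A regrets: 60, 0, 150, 70, 250 → max 250
B regrets: 90, 190, 170, 0, 110 → max 190
C regrets: 10, 90, 240, 230, 210 → max 240
D regrets: 0, 170, 90, 240, 0 → max 240
E regrets: 210, 100, 90, 110, 220 → max 220
F regrets: 40, 80, 0, 40, 220 → max 220
Smallest max regret = 190 → B.
Row averages: A=88, B=82, C=38, D=94, E=48, F=118
Highest average = 118 → F.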